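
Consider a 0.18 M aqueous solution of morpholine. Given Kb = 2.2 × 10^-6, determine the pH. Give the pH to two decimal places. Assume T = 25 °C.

C4H8ONH + H2O ⇌ C4H8ONH2+ + OH-
Kb = x²/(0.18 − x) = 2.2 × 10^-6
Neglecting x in the denominator: x = √(2.2 × 10^-6 × 0.18) = 6.29 × 10^-4 M
pOH = −log(6.29 × 10^-4) = 3.20; pH = 14.00 − 3.20 = 10.80

pH = 10.80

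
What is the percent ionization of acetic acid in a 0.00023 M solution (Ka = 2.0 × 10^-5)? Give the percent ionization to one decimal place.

CH3COOH ⇌ CH3COO- + H+; let x = [H+] at equilibrium.
Solve x² + 2e-05x − 4.6e-09 = 0 → x = 5.86 × 10^-5 M
% ionization = x/C₀ × 100% = 5.86 × 10^-5/0.00023 × 100% = 25.5%

25.5%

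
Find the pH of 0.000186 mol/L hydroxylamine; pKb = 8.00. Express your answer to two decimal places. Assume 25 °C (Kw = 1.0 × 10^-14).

pH = 8.13

NH2OH + H2O ⇌ NH3OH+ + OH-
Kb = 10^(−8.00) = 1.00 × 10^-8
Kb = x²/(0.000186 − x) = 1.00 × 10^-8
Neglecting x in the denominator: x = √(1.00 × 10^-8 × 0.000186) = 1.36 × 10^-6 M
pOH = −log(1.36 × 10^-6) = 5.87; pH = 14.00 − 5.87 = 8.13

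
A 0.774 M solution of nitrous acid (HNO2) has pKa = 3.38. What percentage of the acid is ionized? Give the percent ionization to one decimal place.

HNO2 ⇌ NO2- + H+; let x = [H+] at equilibrium.
Ka = 10^(−3.38) = 4.17 × 10^-4
x ≈ √(Ka·C₀) = √(4.17 × 10^-4 × 0.774) = 1.80 × 10^-2 M
% ionization = x/C₀ × 100% = 1.80 × 10^-2/0.774 × 100% = 2.3%

2.3%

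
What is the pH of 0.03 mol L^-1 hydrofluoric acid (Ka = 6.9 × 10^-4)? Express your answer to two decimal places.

pH = 2.37

HF ⇌ F- + H+
Let x = [H+] at equilibrium. Ka = x²/(0.03 − x).
Here C₀/Ka ≈ 43.5, so the small-x approximation fails. Use the quadratic:
x = (−Ka + √(Ka² + 4·Ka·C₀))/2 = 4.22 × 10^-3 M
pH = −log[H+] = −log(4.22 × 10^-3) = 2.37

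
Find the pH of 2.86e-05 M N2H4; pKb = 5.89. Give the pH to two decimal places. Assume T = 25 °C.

N2H4 + H2O ⇌ N2H5+ + OH-
Kb = 10^(−5.89) = 1.29 × 10^-6
Kb = x²/(2.86e-05 − x) = 1.29 × 10^-6
The 5% rule fails; solving x² + Kb·x − Kb·C₀ = 0 exactly:
x = [−1.29e-06 + √(1.29e-06² + 1.48e-10)]/2 = 5.46 × 10^-6 M
pOH = 5.26, so pH = 14.00 − pOH = 8.74

pH = 8.74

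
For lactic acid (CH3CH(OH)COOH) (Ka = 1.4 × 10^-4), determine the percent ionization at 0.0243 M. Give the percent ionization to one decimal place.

CH3CH(OH)COOH ⇌ CH3CH(OH)COO- + H+; let x = [H+] at equilibrium.
Solve x² + 0.00014x − 3.4e-06 = 0 → x = 1.78 × 10^-3 M
% ionization = x/C₀ × 100% = 1.78 × 10^-3/0.0243 × 100% = 7.3%

7.3%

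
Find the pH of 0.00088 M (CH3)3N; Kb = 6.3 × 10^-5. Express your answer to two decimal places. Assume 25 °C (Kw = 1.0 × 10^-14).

(CH3)3N + H2O ⇌ (CH3)3NH+ + OH-
Let x = [OH-] at equilibrium. Kb = x²/(0.00088 − x).
Here C₀/Kb ≈ 14, so the small-x approximation fails. Use the quadratic:
x = [−6.3e-05 + √(6.3e-05² + 2.22e-07)]/2 = 2.06 × 10^-4 M
pOH = 3.69, so pH = 14.00 − pOH = 10.31

pH = 10.31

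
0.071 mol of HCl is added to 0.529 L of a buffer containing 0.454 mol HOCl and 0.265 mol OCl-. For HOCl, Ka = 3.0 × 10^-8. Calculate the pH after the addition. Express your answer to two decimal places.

Added H+ converts OCl- to HOCl: HOCl → 0.525 mol, OCl- → 0.194 mol.
pKa = −log(3.0 × 10^-8) = 7.523
pH = pKa + log(n_OCl-/n_HOCl) = 7.523 + log(0.194/0.525) = 7.523 + (-0.432)

pH = 7.09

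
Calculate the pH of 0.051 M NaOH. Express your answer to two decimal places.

pH = 12.71

NaOH is a strong base; [OH-] = 0.051 M.
pOH = -log(0.051) = 1.29
pH = 14.00 - 1.29 = 12.71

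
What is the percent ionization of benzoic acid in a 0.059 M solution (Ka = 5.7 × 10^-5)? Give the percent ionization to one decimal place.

C6H5COOH ⇌ C6H5COO- + H+; let x = [H+] at equilibrium.
x ≈ √(Ka·C₀) = √(5.7 × 10^-5 × 0.059) = 1.83 × 10^-3 M
% ionization = x/C₀ × 100% = 1.83 × 10^-3/0.059 × 100% = 3.1%

3.1%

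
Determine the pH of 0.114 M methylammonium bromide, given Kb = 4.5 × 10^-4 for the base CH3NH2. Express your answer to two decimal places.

CH3NH3+ is the conjugate acid of the weak base CH3NH2.
Ka = Kw/Kb = 1.0×10^-14 / 4.5 × 10^-4 = 2.22 × 10^-11
From the ICE table, Ka = x²/(0.114 − x) = 2.22 × 10^-11.
Neglecting x in the denominator: x = √(2.22 × 10^-11 × 0.114) = 1.59 × 10^-6 M
(x/C₀ = 0.0014% < 5%, so the approximation holds.)
pH = −log(1.59 × 10^-6) = 5.80

pH = 5.80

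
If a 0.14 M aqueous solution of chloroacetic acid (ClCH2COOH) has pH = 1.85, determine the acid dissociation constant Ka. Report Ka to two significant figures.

[H+] = 10^(-1.85) = 1.41 × 10^-2 M
At equilibrium [HA] = 0.14 − 1.41 × 10^-2 = 1.26 × 10^-1 M
Ka = [H+][A-]/[HA] = (1.41 × 10^-2)² / 1.26 × 10^-1 = 1.6 × 10^-3

Ka = 1.6 × 10^-3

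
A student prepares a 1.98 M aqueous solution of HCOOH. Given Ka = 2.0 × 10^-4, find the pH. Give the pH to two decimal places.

HCOOH ⇌ HCOO- + H+
From the ICE table, Ka = x²/(1.98 − x) = 2.0 × 10^-4.
Neglecting x in the denominator: x = √(2.0 × 10^-4 × 1.98) = 1.99 × 10^-2 M
pH = −log[H+] = −log(1.99 × 10^-2) = 1.70

pH = 1.70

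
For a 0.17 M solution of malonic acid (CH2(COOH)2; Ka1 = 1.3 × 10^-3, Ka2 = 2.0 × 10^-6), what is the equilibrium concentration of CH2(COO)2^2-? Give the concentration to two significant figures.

First ionization gives [H+] ≈ [CH2(COOH)COO-] = 1.42 × 10^-2 M.
Second step: Ka2 = [H+][CH2(COO)2^2-]/[CH2(COOH)COO-] ≈ [CH2(COO)2^2-] (since [H+] ≈ [CH2(COOH)COO-]).
So [CH2(COO)2^2-] ≈ Ka2.

2.0 × 10^-6 M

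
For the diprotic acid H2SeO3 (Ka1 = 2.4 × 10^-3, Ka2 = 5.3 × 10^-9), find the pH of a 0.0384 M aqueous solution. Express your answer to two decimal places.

pH = 2.07

Ka1 ≫ Ka2, so treat the first dissociation as the only significant source of H+.
Ka1 = x²/(0.0384 − x) = 2.4 × 10^-3
Solving the quadratic: x = (−Ka1 + √(Ka1² + 4·Ka1·C₀))/2 = 8.47 × 10^-3 M
pH = −log(8.47 × 10^-3) = 2.07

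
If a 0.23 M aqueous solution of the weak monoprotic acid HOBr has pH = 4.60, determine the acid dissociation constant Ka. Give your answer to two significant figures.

Ka = 2.7 × 10^-9

[H+] = 10^(-4.60) = 2.51 × 10^-5 M
At equilibrium [HA] = 0.23 − 2.51 × 10^-5 = 2.30 × 10^-1 M
Ka = [H+][A-]/[HA] = (2.51 × 10^-5)² / 2.30 × 10^-1 = 2.7 × 10^-9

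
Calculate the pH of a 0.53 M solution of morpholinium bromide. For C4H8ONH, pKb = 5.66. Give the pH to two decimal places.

pH = 4.31

C4H8ONH2+ is the conjugate acid of the weak base C4H8ONH.
Kb = 10^(−5.66) = 2.19 × 10^-6
Ka = Kw/Kb = 1.0×10^-14 / 2.19 × 10^-6 = 4.57 × 10^-9
Ka = x²/(0.53 − x) = 4.57 × 10^-9
Since Ka ≪ C₀, x ≈ √(Ka·C₀) = 4.92 × 10^-5 M.
(x/C₀ = 0.0093% < 5%, so the approximation holds.)
pH = −log[H+] = −log(4.92 × 10^-5) = 4.31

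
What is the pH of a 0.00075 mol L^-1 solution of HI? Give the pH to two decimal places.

pH = 3.12

HI is a strong acid and dissociates completely, so [H+] = 0.00075 M.
pH = -log(0.00075) = 3.12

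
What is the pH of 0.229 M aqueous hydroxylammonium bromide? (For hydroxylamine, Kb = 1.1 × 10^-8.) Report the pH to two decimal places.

NH3OH+ is the conjugate acid of the weak base NH2OH.
Ka = Kw/Kb = 1.0×10^-14 / 1.1 × 10^-8 = 9.09 × 10^-7
From the ICE table, Ka = [H+]²/(0.229 − [H+]) = 9.09 × 10^-7.
Neglecting [H+] in the denominator: [H+] = √(9.09 × 10^-7 × 0.229) = 4.56 × 10^-4 M
Check: 0.2% ionized — well under 5%, approximation valid.
pH = −log[H+] = −log(4.56 × 10^-4) = 3.34

pH = 3.34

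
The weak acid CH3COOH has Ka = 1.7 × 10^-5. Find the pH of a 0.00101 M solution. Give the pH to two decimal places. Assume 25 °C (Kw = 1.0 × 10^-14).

CH3COOH ⇌ CH3COO- + H+
Ka = [H+]²/(0.00101 − [H+]) = 1.7 × 10^-5
Here C₀/Ka ≈ 59.4, so the small-[H+] approximation fails. Use the quadratic:
[H+] = (−Ka + √(Ka² + 4·Ka·C₀))/2 = 1.23 × 10^-4 M
pH = −log[H+] = −log(1.23 × 10^-4) = 3.91

pH = 3.91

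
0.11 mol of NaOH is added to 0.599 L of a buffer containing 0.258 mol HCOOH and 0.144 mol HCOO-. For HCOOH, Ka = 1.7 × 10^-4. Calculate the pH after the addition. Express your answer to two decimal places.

pH = 4.00

OH- converts HCOOH to HCOO-: HCOOH → 0.148 mol, HCOO- → 0.254 mol.
pKa = −log(1.7 × 10^-4) = 3.770
Henderson–Hasselbalch with mole ratio 0.254/0.148: pH = 3.770 + (+0.235)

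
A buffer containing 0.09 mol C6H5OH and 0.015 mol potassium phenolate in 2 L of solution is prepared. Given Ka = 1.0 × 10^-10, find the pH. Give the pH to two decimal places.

pH = 9.22

pKa = −log(1.0 × 10^-10) = 10.000
Henderson–Hasselbalch: pH = pKa + log([C6H5O-]/[C6H5OH]) = 10.000 + log(0.015/0.09)
pH = 10.000 + (-0.778) = 9.22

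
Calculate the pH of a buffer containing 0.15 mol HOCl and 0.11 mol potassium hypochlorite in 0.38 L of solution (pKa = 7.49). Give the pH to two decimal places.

pH = 7.36

pH = pKa + log([A⁻]/[HA]) = 7.49 + log(0.11/0.15)
pH = 7.49 + (-0.135) = 7.36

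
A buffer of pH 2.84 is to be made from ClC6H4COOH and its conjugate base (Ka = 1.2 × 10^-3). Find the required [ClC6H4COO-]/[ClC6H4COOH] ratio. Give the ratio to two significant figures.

ratio = 0.83

pKa = -log(1.2 × 10^-3) = 2.921
pH = pKa + log(r) ⇒ log(r) = 2.84 − 2.921 = -0.081
r = [ClC6H4COO-]/[ClC6H4COOH] = 10^(-0.081) = 0.83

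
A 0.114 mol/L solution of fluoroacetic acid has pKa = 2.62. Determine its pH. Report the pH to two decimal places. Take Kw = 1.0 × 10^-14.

FCH2COOH ⇌ FCH2COO- + H+
Ka = 10^(−2.62) = 2.40 × 10^-3
From the ICE table, Ka = [H+]²/(0.114 − [H+]) = 2.40 × 10^-3.
The 5% rule fails; solving [H+]² + Ka·[H+] − Ka·C₀ = 0 exactly:
[H+] = [−0.0024 + √(0.0024² + 0.00109)]/2 = 1.54 × 10^-2 M
pH = −log(1.54 × 10^-2) = 1.81

pH = 1.81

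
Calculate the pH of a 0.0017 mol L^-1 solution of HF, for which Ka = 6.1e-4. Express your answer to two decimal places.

pH = 3.12

HF ⇌ F- + H+
From the ICE table, Ka = x²/(0.0017 − x) = 6.1 × 10^-4.
The 5% rule fails; solving x² + Ka·x − Ka·C₀ = 0 exactly:
x = (−Ka + √(Ka² + 4·Ka·C₀))/2 = 7.58 × 10^-4 M
pH = −log[H+] = −log(7.58 × 10^-4) = 3.12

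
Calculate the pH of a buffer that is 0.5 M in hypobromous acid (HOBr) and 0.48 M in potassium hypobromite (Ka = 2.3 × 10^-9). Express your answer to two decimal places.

pKa = −log(2.3 × 10^-9) = 8.638
pH = pKa + log([A⁻]/[HA]) = 8.638 + log(0.48/0.5)
pH = 8.638 + (-0.018) = 8.62

pH = 8.62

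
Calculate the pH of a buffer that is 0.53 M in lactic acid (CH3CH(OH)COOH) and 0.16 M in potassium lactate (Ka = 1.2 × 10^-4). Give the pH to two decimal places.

pKa = −log(1.2 × 10^-4) = 3.921
Using pH = pKa + log([base]/[acid]) with [base]/[acid] = 0.16/0.53:
pH = 3.921 + (-0.520) = 3.40

pH = 3.40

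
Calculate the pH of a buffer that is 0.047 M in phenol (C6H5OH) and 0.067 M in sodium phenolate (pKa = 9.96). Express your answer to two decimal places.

Henderson–Hasselbalch: pH = pKa + log([C6H5O-]/[C6H5OH]) = 9.96 + log(0.067/0.047)
pH = 9.96 + (+0.154) = 10.11

pH = 10.11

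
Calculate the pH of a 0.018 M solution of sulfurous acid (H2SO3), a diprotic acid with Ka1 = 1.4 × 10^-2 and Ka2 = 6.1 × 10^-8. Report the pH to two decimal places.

pH = 1.99

Ka1 ≫ Ka2, so treat the first dissociation as the only significant source of H+.
Ka1 = x²/(0.018 − x) = 1.4 × 10^-2
Solving the quadratic: x = (−Ka1 + √(Ka1² + 4·Ka1·C₀))/2 = 1.03 × 10^-2 M
pH = −log(1.03 × 10^-2) = 1.99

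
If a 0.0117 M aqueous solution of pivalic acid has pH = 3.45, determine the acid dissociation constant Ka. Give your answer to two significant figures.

Ka = 1.1 × 10^-5

[H+] = 10^(-3.45) = 3.55 × 10^-4 M
At equilibrium [HA] = 0.0117 − 3.55 × 10^-4 = 1.13 × 10^-2 M
Ka = [H+][A-]/[HA] = (3.55 × 10^-4)² / 1.13 × 10^-2 = 1.1 × 10^-5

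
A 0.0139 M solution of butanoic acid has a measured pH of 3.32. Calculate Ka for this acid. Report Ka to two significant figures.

Ka = 1.7 × 10^-5

[H+] = 10^(-3.32) = 4.79 × 10^-4 M
At equilibrium [HA] = 0.0139 − 4.79 × 10^-4 = 1.34 × 10^-2 M
Ka = [H+][A-]/[HA] = (4.79 × 10^-4)² / 1.34 × 10^-2 = 1.7 × 10^-5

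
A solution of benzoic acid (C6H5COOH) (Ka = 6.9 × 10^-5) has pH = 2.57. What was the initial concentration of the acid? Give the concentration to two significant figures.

C₀ = 1.1 × 10^-1 M

[H+] = 10^(-2.57) = 2.69 × 10^-3 M = x
Ka = x²/(C₀ − x) ⇒ C₀ = x + x²/Ka
C₀ = 2.69 × 10^-3 + (2.69 × 10^-3)²/(6.9 × 10^-5) = 1.08 × 10^-1 M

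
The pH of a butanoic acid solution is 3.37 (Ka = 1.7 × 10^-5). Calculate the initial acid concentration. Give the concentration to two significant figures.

C₀ = 1.1 × 10^-2 M

[H+] = 10^(-3.37) = 4.27 × 10^-4 M = x
Ka = x²/(C₀ − x) ⇒ C₀ = x + x²/Ka
C₀ = 4.27 × 10^-4 + (4.27 × 10^-4)²/(1.7 × 10^-5) = 1.12 × 10^-2 M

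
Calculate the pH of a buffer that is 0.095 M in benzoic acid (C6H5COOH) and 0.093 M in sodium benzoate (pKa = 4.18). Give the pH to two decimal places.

pH = pKa + log([A⁻]/[HA]) = 4.18 + log(0.093/0.095)
pH = 4.18 + (-0.009) = 4.17

pH = 4.17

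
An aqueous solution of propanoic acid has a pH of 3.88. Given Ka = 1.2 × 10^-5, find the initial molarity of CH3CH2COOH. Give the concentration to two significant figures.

C₀ = 1.6 × 10^-3 M

[H+] = 10^(-3.88) = 1.32 × 10^-4 M = x
Ka = x²/(C₀ − x) ⇒ C₀ = x + x²/Ka
C₀ = 1.32 × 10^-4 + (1.32 × 10^-4)²/(1.2 × 10^-5) = 1.58 × 10^-3 M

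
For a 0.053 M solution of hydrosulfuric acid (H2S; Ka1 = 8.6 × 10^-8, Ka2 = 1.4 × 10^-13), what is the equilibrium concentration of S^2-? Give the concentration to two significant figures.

First ionization gives [H+] ≈ [HS-] = 6.75 × 10^-5 M.
Second step: Ka2 = [H+][S^2-]/[HS-] ≈ [S^2-] (since [H+] ≈ [HS-]).
So [S^2-] ≈ Ka2.

1.4 × 10^-13 M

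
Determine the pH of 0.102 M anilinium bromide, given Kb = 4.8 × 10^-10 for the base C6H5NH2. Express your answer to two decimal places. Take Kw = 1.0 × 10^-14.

pH = 2.84

C6H5NH3+ is the conjugate acid of the weak base C6H5NH2.
Ka = Kw/Kb = 1.0×10^-14 / 4.8 × 10^-10 = 2.08 × 10^-5
Ka = [H+]²/(0.102 − [H+]) = 2.08 × 10^-5
Assume [H+] ≪ 0.102: [H+] ≈ √(2.08 × 10^-5 × 0.102) = 1.46 × 10^-3 M
pH = −log[H+] = −log(1.46 × 10^-3) = 2.84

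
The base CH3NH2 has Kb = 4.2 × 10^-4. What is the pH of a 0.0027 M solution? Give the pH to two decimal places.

CH3NH2 + H2O ⇌ CH3NH3+ + OH-
From the ICE table, Kb = [OH-]²/(0.0027 − [OH-]) = 4.2 × 10^-4.
The 5% rule fails; solving [OH-]² + Kb·[OH-] − Kb·C₀ = 0 exactly:
[OH-] = [−0.00042 + √(0.00042² + 4.54e-06)]/2 = 8.75 × 10^-4 M
pOH = −log(8.75 × 10^-4) = 3.06; pH = 14.00 − 3.06 = 10.94

pH = 10.94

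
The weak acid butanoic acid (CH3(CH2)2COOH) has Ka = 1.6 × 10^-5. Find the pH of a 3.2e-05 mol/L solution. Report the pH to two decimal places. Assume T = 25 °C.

pH = 4.80

CH3(CH2)2COOH ⇌ CH3(CH2)2COO- + H+
Ka = [H+]²/(3.2e-05 − [H+]) = 1.6 × 10^-5
The 5% rule fails; solving [H+]² + Ka·[H+] − Ka·C₀ = 0 exactly:
[H+] = (−Ka + √(Ka² + 4·Ka·C₀))/2 = 1.60 × 10^-5 M
pH = −log(1.60 × 10^-5) = 4.80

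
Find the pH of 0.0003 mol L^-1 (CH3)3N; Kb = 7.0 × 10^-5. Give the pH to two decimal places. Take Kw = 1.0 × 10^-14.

(CH3)3N + H2O ⇌ (CH3)3NH+ + OH-
From the ICE table, Kb = x²/(0.0003 − x) = 7.0 × 10^-5.
x is not negligible relative to C₀; solve x² + 7e-05·x − 2.1e-08 = 0.
x = [−7e-05 + √(7e-05² + 8.4e-08)]/2 = 1.14 × 10^-4 M
pOH = −log(1.14 × 10^-4) = 3.94; pH = 14.00 − 3.94 = 10.06

pH = 10.06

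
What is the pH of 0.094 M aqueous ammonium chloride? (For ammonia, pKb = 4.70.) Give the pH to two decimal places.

pH = 5.16

NH4+ is the conjugate acid of the weak base NH3.
Kb = 10^(−4.70) = 2.00 × 10^-5
Ka = Kw/Kb = 1.0×10^-14 / 2.00 × 10^-5 = 5.00 × 10^-10
Ka = [H+]²/(0.094 − [H+]) = 5.00 × 10^-10
Since Ka ≪ C₀, [H+] ≈ √(Ka·C₀) = 6.86 × 10^-6 M.
pH = −log(6.86 × 10^-6) = 5.16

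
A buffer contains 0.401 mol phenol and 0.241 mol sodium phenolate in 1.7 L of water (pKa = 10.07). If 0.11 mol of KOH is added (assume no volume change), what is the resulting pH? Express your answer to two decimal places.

After neutralization: n(C6H5OH) = 0.291 mol, n(C6H5O-) = 0.351 mol.
pH = pKa + log([A⁻]/[HA]) = 10.07 + log(0.351/0.291) = 10.07 +0.081

pH = 10.15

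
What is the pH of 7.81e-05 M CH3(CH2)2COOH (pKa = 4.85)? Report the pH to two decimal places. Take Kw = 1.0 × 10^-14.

pH = 4.57

CH3(CH2)2COOH ⇌ CH3(CH2)2COO- + H+
Ka = 10^(−4.85) = 1.41 × 10^-5
Ka = x²/(7.81e-05 − x) = 1.41 × 10^-5
x is not negligible relative to C₀; solve x² + 1.41e-05·x − 1.1e-09 = 0.
x = [−1.41e-05 + √(1.41e-05² + 4.4e-09)]/2 = 2.69 × 10^-5 M
pH = −log(2.69 × 10^-5) = 4.57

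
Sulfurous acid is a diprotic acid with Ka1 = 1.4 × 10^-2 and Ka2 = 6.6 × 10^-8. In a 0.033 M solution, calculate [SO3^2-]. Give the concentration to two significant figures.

6.6 × 10^-8 M

First ionization gives [H+] ≈ [HSO3-] = 1.56 × 10^-2 M.
Second step: Ka2 = [H+][SO3^2-]/[HSO3-] ≈ [SO3^2-] (since [H+] ≈ [HSO3-]).
So [SO3^2-] ≈ Ka2.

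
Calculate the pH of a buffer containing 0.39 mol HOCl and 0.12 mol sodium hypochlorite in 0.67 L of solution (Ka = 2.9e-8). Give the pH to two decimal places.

pKa = −log(2.9 × 10^-8) = 7.538
Using pH = pKa + log([base]/[acid]) with [base]/[acid] = 0.12/0.39:
pH = 7.538 + (-0.512) = 7.03

pH = 7.03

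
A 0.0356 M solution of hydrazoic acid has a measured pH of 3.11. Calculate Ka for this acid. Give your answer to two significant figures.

Ka = 1.7 × 10^-5

[H+] = 10^(-3.11) = 7.76 × 10^-4 M
At equilibrium [HA] = 0.0356 − 7.76 × 10^-4 = 3.48 × 10^-2 M
Ka = [H+][A-]/[HA] = (7.76 × 10^-4)² / 3.48 × 10^-2 = 1.7 × 10^-5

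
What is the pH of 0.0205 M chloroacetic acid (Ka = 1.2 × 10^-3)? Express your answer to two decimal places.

pH = 2.36

ClCH2COOH ⇌ ClCH2COO- + H+
Let x = [H+] at equilibrium. Ka = x²/(0.0205 − x).
Here C₀/Ka ≈ 17.1, so the small-x approximation fails. Use the quadratic:
x = [−0.0012 + √(0.0012² + 9.84e-05)]/2 = 4.40 × 10^-3 M
pH = −log[H+] = −log(4.40 × 10^-3) = 2.36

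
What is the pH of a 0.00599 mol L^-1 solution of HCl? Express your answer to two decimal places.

pH = 2.22

HCl is a strong acid and dissociates completely, so [H+] = 0.00599 M.
pH = -log(0.00599) = 2.22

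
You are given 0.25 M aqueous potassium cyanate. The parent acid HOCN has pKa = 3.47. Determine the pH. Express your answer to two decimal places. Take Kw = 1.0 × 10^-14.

pH = 8.43

OCN- is the conjugate base of the weak acid HOCN.
Ka = 10^(−3.47) = 3.39 × 10^-4
Kb = Kw/Ka = 1.0×10^-14 / 3.39 × 10^-4 = 2.95 × 10^-11
Kb = [OH-]²/(0.25 − [OH-]) = 2.95 × 10^-11
Neglecting [OH-] in the denominator: [OH-] = √(2.95 × 10^-11 × 0.25) = 2.72 × 10^-6 M
([OH-]/C₀ = 0.0011% < 5%, so the approximation holds.)
pOH = −log(2.72 × 10^-6) = 5.57; pH = 14.00 − 5.57 = 8.43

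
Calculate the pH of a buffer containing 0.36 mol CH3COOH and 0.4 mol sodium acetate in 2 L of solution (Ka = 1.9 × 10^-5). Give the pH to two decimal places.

pH = 4.77

pKa = −log(1.9 × 10^-5) = 4.721
Henderson–Hasselbalch: pH = pKa + log([CH3COO-]/[CH3COOH]) = 4.721 + log(0.4/0.36)
pH = 4.721 + (+0.046) = 4.77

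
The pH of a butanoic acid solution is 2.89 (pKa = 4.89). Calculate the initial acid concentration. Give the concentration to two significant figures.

C₀ = 1.3 × 10^-1 M

[H+] = 10^(-2.89) = 1.29 × 10^-3 M = x
Ka = 10^(−4.89) = 1.29 × 10^-5
Ka = x²/(C₀ − x) ⇒ C₀ = x + x²/Ka
C₀ = 1.29 × 10^-3 + (1.29 × 10^-3)²/(1.29 × 10^-5) = 1.30 × 10^-1 M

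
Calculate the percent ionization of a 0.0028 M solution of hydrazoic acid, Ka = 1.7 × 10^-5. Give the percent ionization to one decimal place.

HN3 ⇌ N3- + H+; let x = [H+] at equilibrium.
Solve x² + 1.7e-05x − 4.76e-08 = 0 → x = 2.10 × 10^-4 M
% ionization = x/C₀ × 100% = 2.10 × 10^-4/0.0028 × 100% = 7.5%

7.5%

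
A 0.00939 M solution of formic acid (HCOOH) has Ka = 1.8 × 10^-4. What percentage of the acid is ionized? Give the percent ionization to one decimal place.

12.9%

HCOOH ⇌ HCOO- + H+; let x = [H+] at equilibrium.
Solve x² + 0.00018x − 1.69e-06 = 0 → x = 1.21 × 10^-3 M
Fraction ionized = 1.21 × 10^-3 / 0.00939 = 0.1289 → 12.9%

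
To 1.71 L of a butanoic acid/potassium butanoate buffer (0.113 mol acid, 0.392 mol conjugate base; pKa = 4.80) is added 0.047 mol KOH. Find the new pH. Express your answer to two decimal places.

After neutralization: n(CH3(CH2)2COOH) = 0.066 mol, n(CH3(CH2)2COO-) = 0.439 mol.
pH = pKa + log(n_CH3(CH2)2COO-/n_CH3(CH2)2COOH) = 4.80 + log(0.439/0.066) = 4.80 + (+0.823)

pH = 5.62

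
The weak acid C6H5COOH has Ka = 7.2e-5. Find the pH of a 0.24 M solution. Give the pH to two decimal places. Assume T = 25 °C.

C6H5COOH ⇌ C6H5COO- + H+
From the ICE table, Ka = [H+]²/(0.24 − [H+]) = 7.2 × 10^-5.
Since Ka ≪ C₀, [H+] ≈ √(Ka·C₀) = 4.16 × 10^-3 M.
Check: 1.7% ionized — well under 5%, approximation valid.
pH = −log[H+] = −log(4.16 × 10^-3) = 2.38

pH = 2.38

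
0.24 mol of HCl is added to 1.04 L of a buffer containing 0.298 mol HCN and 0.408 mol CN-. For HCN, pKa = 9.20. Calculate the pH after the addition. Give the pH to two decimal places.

Added H+ converts CN- to HCN: HCN → 0.538 mol, CN- → 0.168 mol.
pH = pKa + log([A⁻]/[HA]) = 9.20 + log(0.168/0.538) = 9.20 -0.505

pH = 8.69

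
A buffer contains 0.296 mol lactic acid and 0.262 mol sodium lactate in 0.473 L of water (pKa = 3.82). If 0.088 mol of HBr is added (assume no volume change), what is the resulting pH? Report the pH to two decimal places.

Added H+ converts CH3CH(OH)COO- to CH3CH(OH)COOH: CH3CH(OH)COOH → 0.384 mol, CH3CH(OH)COO- → 0.174 mol.
Henderson–Hasselbalch with mole ratio 0.174/0.384: pH = 3.82 + (-0.344)

pH = 3.48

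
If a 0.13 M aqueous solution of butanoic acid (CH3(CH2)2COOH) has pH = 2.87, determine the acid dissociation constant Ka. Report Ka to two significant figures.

Ka = 1.4 × 10^-5

[H+] = 10^(-2.87) = 1.35 × 10^-3 M
At equilibrium [HA] = 0.13 − 1.35 × 10^-3 = 1.29 × 10^-1 M
Ka = [H+][A-]/[HA] = (1.35 × 10^-3)² / 1.29 × 10^-1 = 1.4 × 10^-5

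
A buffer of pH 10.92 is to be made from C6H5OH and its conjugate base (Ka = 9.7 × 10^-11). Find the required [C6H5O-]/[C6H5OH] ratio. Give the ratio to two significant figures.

pKa = -log(9.7 × 10^-11) = 10.013
pH = pKa + log(r) ⇒ log(r) = 10.92 − 10.013 = +0.907
r = [C6H5O-]/[C6H5OH] = 10^(+0.907) = 8.07

ratio = 8.1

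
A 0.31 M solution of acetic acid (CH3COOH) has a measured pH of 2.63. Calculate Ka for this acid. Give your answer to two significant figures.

Ka = 1.8 × 10^-5

[H+] = 10^(-2.63) = 2.34 × 10^-3 M
At equilibrium [HA] = 0.31 − 2.34 × 10^-3 = 3.08 × 10^-1 M
Ka = [H+][A-]/[HA] = (2.34 × 10^-3)² / 3.08 × 10^-1 = 1.8 × 10^-5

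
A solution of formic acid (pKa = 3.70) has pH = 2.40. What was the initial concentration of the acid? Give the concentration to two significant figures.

C₀ = 8.3 × 10^-2 M

[H+] = 10^(-2.40) = 3.98 × 10^-3 M = x
Ka = 10^(−3.70) = 2.00 × 10^-4
Ka = x²/(C₀ − x) ⇒ C₀ = x + x²/Ka
C₀ = 3.98 × 10^-3 + (3.98 × 10^-3)²/(2.00 × 10^-4) = 8.32 × 10^-2 M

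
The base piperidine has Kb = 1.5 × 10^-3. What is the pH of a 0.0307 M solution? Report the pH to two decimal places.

C5H10NH + H2O ⇌ C5H10NH2+ + OH-
From the ICE table, Kb = [OH-]²/(0.0307 − [OH-]) = 1.5 × 10^-3.
[OH-] is not negligible relative to C₀; solve [OH-]² + 0.0015·[OH-] − 4.61e-05 = 0.
[OH-] = [−0.0015 + √(0.0015² + 0.000184)]/2 = 6.08 × 10^-3 M
pOH = 2.22, so pH = 14.00 − pOH = 11.78

pH = 11.78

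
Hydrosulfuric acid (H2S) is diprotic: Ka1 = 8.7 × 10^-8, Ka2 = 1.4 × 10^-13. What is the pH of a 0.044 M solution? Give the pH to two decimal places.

Since Ka1 ≫ Ka2, the first ionization dominates [H+].
Ka1 = x²/(0.044 − x) = 8.7 × 10^-8
x ≈ √(8.7 × 10^-8 × 0.044) = 6.19 × 10^-5 M
pH = −log(6.19 × 10^-5) = 4.21

pH = 4.21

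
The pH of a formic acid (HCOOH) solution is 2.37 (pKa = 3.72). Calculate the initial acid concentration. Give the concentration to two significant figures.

[H+] = 10^(-2.37) = 4.27 × 10^-3 M = x
Ka = 10^(−3.72) = 1.91 × 10^-4
Ka = x²/(C₀ − x) ⇒ C₀ = x + x²/Ka
C₀ = 4.27 × 10^-3 + (4.27 × 10^-3)²/(1.91 × 10^-4) = 9.97 × 10^-2 M

C₀ = 1.0 × 10^-1 M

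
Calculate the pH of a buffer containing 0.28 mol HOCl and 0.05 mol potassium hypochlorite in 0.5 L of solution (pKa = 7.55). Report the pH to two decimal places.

pH = 6.80

pH = pKa + log([A⁻]/[HA]) = 7.55 + log(0.05/0.28)
pH = 7.55 + (-0.748) = 6.80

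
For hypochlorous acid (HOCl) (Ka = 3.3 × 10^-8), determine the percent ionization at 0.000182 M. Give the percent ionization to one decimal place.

HOCl ⇌ OCl- + H+; let x = [H+] at equilibrium.
x ≈ √(Ka·C₀) = √(3.3 × 10^-8 × 0.000182) = 2.45 × 10^-6 M
% ionization = x/C₀ × 100% = 2.45 × 10^-6/0.000182 × 100% = 1.3%

1.3%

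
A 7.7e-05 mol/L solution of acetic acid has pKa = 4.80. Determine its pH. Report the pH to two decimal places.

CH3COOH ⇌ CH3COO- + H+
Ka = 10^(−4.80) = 1.58 × 10^-5
Let x = [H+] at equilibrium. Ka = x²/(7.7e-05 − x).
Here C₀/Ka ≈ 4.87, so the small-x approximation fails. Use the quadratic:
x = [−1.58e-05 + √(1.58e-05² + 4.87e-09)]/2 = 2.79 × 10^-5 M
pH = −log(2.79 × 10^-5) = 4.55

pH = 4.55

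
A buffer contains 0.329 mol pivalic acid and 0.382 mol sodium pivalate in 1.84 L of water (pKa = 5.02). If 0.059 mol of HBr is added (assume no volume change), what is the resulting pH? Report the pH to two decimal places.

pH = 4.94

Added H+ converts (CH3)3CCOO- to (CH3)3CCOOH: (CH3)3CCOOH → 0.388 mol, (CH3)3CCOO- → 0.323 mol.
Henderson–Hasselbalch with mole ratio 0.323/0.388: pH = 5.02 + (-0.080)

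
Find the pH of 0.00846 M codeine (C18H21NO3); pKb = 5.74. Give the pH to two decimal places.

pH = 10.09

C18H21NO3 + H2O ⇌ C18H22NO3+ + OH-
Kb = 10^(−5.74) = 1.82 × 10^-6
Kb = [OH-]²/(0.00846 − [OH-]) = 1.82 × 10^-6
Since Kb ≪ C₀, [OH-] ≈ √(Kb·C₀) = 1.24 × 10^-4 M.
([OH-]/C₀ = 1.5% < 5%, so the approximation holds.)
pOH = 3.91, so pH = 14.00 − pOH = 10.09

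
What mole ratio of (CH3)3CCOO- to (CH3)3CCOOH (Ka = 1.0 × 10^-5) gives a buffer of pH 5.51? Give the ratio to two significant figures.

pKa = -log(1.0 × 10^-5) = 5.000
pH = pKa + log(r) ⇒ log(r) = 5.51 − 5.000 = +0.510
r = [(CH3)3CCOO-]/[(CH3)3CCOOH] = 10^(+0.510) = 3.24

ratio = 3.2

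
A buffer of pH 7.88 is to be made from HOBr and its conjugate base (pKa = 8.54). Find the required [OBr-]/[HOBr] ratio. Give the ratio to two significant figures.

pH = pKa + log(r) ⇒ log(r) = 7.88 − 8.54 = -0.66
r = [OBr-]/[HOBr] = 10^(-0.66) = 0.219

ratio = 0.22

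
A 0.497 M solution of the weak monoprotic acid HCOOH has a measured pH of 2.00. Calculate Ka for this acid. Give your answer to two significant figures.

[H+] = 10^(-2.00) = 1.00 × 10^-2 M
At equilibrium [HA] = 0.497 − 1.00 × 10^-2 = 4.87 × 10^-1 M
Ka = [H+][A-]/[HA] = (1.00 × 10^-2)² / 4.87 × 10^-1 = 2.1 × 10^-4

Ka = 2.1 × 10^-4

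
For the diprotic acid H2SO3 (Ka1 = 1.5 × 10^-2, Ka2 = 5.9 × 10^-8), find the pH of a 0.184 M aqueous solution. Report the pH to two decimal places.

Ka1 ≫ Ka2, so treat the first dissociation as the only significant source of H+.
Ka1 = x²/(0.184 − x) = 1.5 × 10^-2
Solving the quadratic: x = (−Ka1 + √(Ka1² + 4·Ka1·C₀))/2 = 4.56 × 10^-2 M
pH = −log(4.56 × 10^-2) = 1.34

pH = 1.34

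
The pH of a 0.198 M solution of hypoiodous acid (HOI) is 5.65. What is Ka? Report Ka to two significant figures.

Ka = 2.5 × 10^-11

[H+] = 10^(-5.65) = 2.24 × 10^-6 M
At equilibrium [HA] = 0.198 − 2.24 × 10^-6 = 1.98 × 10^-1 M
Ka = [H+][A-]/[HA] = (2.24 × 10^-6)² / 1.98 × 10^-1 = 2.5 × 10^-11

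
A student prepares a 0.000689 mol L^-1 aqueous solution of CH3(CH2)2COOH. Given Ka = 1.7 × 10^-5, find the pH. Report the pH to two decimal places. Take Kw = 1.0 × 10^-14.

CH3(CH2)2COOH ⇌ CH3(CH2)2COO- + H+
Ka = [H+]²/(0.000689 − [H+]) = 1.7 × 10^-5
Here C₀/Ka ≈ 40.5, so the small-[H+] approximation fails. Use the quadratic:
[H+] = (−Ka + √(Ka² + 4·Ka·C₀))/2 = 1.00 × 10^-4 M
pH = −log[H+] = −log(1.00 × 10^-4) = 4.00

pH = 4.00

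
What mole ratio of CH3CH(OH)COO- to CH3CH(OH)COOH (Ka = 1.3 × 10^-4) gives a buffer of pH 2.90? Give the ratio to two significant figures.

pKa = -log(1.3 × 10^-4) = 3.886
pH = pKa + log(r) ⇒ log(r) = 2.90 − 3.886 = -0.986
r = [CH3CH(OH)COO-]/[CH3CH(OH)COOH] = 10^(-0.986) = 0.103

ratio = 0.10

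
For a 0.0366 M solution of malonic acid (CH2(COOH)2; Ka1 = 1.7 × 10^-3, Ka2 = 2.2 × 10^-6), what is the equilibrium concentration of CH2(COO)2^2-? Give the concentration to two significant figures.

First ionization gives [H+] ≈ [CH2(COOH)COO-] = 7.08 × 10^-3 M.
Second step: Ka2 = [H+][CH2(COO)2^2-]/[CH2(COOH)COO-] ≈ [CH2(COO)2^2-] (since [H+] ≈ [CH2(COOH)COO-]).
So [CH2(COO)2^2-] ≈ Ka2.

2.2 × 10^-6 M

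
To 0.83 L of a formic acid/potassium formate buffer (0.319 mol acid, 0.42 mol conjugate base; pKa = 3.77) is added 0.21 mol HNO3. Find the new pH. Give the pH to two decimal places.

Added H+ converts HCOO- to HCOOH: HCOOH → 0.529 mol, HCOO- → 0.21 mol.
Henderson–Hasselbalch with mole ratio 0.21/0.529: pH = 3.77 + (-0.401)

pH = 3.37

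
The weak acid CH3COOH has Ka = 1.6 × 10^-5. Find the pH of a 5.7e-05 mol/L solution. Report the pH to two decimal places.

pH = 4.63

CH3COOH ⇌ CH3COO- + H+
From the ICE table, Ka = [H+]²/(5.7e-05 − [H+]) = 1.6 × 10^-5.
The 5% rule fails; solving [H+]² + Ka·[H+] − Ka·C₀ = 0 exactly:
[H+] = (−Ka + √(Ka² + 4·Ka·C₀))/2 = 2.32 × 10^-5 M
pH = −log(2.32 × 10^-5) = 4.63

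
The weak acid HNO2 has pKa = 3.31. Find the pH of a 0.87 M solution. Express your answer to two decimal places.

pH = 1.69

HNO2 ⇌ NO2- + H+
Ka = 10^(−3.31) = 4.90 × 10^-4
Ka = [H+]²/(0.87 − [H+]) = 4.90 × 10^-4
Neglecting [H+] in the denominator: [H+] = √(4.90 × 10^-4 × 0.87) = 2.06 × 10^-2 M
pH = −log[H+] = −log(2.06 × 10^-2) = 1.69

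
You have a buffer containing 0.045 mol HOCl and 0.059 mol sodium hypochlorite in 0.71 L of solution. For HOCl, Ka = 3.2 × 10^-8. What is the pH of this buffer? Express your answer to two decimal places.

pH = 7.61

pKa = −log(3.2 × 10^-8) = 7.495
Using pH = pKa + log([base]/[acid]) with [base]/[acid] = 0.059/0.045:
pH = 7.495 + (+0.118) = 7.61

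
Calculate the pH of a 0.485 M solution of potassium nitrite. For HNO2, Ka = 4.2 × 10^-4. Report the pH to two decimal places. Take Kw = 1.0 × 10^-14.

NO2- is the conjugate base of the weak acid HNO2.
Kb = Kw/Ka = 1.0×10^-14 / 4.2 × 10^-4 = 2.38 × 10^-11
From the ICE table, Kb = x²/(0.485 − x) = 2.38 × 10^-11.
Assume x ≪ 0.485: x ≈ √(2.38 × 10^-11 × 0.485) = 3.40 × 10^-6 M
(x/C₀ = 0.0007% < 5%, so the approximation holds.)
pOH = 5.47, so pH = 14.00 − pOH = 8.53

pH = 8.53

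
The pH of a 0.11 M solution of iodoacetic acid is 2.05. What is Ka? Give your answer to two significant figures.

[H+] = 10^(-2.05) = 8.91 × 10^-3 M
At equilibrium [HA] = 0.11 − 8.91 × 10^-3 = 1.01 × 10^-1 M
Ka = [H+][A-]/[HA] = (8.91 × 10^-3)² / 1.01 × 10^-1 = 7.9 × 10^-4

Ka = 7.9 × 10^-4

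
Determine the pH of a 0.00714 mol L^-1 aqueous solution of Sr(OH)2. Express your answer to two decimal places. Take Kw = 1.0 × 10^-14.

Sr(OH)2 is a strong base (each formula unit releases 2 OH-); [OH-] = 0.0143 M.
pOH = -log(0.0143) = 1.85
pH = 14.00 - 1.85 = 12.15

pH = 12.15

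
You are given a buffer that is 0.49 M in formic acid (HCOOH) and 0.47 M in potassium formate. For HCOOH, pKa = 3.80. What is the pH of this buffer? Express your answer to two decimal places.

Henderson–Hasselbalch: pH = pKa + log([HCOO-]/[HCOOH]) = 3.80 + log(0.47/0.49)
pH = 3.80 + (-0.018) = 3.78

pH = 3.78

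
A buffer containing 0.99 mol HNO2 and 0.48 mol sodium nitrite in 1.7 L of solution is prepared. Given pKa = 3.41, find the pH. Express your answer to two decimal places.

pH = pKa + log([A⁻]/[HA]) = 3.41 + log(0.48/0.99)
pH = 3.41 + (-0.314) = 3.10

pH = 3.10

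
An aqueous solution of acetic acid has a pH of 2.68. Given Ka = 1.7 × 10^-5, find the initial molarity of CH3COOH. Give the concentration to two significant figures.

C₀ = 2.6 × 10^-1 M

[H+] = 10^(-2.68) = 2.09 × 10^-3 M = x
Ka = x²/(C₀ − x) ⇒ C₀ = x + x²/Ka
C₀ = 2.09 × 10^-3 + (2.09 × 10^-3)²/(1.7 × 10^-5) = 2.59 × 10^-1 M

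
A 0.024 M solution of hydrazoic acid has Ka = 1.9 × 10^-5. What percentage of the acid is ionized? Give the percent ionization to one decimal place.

HN3 ⇌ N3- + H+; let x = [H+] at equilibrium.
x ≈ √(Ka·C₀) = √(1.9 × 10^-5 × 0.024) = 6.75 × 10^-4 M
% ionization = x/C₀ × 100% = 6.75 × 10^-4/0.024 × 100% = 2.8%

2.8%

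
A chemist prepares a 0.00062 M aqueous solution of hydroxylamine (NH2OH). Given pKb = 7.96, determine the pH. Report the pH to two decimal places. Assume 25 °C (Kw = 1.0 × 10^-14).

pH = 8.42

NH2OH + H2O ⇌ NH3OH+ + OH-
Kb = 10^(−7.96) = 1.10 × 10^-8
Let x = [OH-] at equilibrium. Kb = x²/(0.00062 − x).
Since Kb ≪ C₀, x ≈ √(Kb·C₀) = 2.61 × 10^-6 M.
pOH = 5.58, so pH = 14.00 − pOH = 8.42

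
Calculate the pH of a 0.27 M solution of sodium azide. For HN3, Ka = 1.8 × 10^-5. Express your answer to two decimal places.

N3- is the conjugate base of the weak acid HN3.
Kb = Kw/Ka = 1.0×10^-14 / 1.8 × 10^-5 = 5.56 × 10^-10
Let x = [OH-] at equilibrium. Kb = x²/(0.27 − x).
Assume x ≪ 0.27: x ≈ √(5.56 × 10^-10 × 0.27) = 1.23 × 10^-5 M
(x/C₀ = 0.0045% < 5%, so the approximation holds.)
pOH = −log(1.23 × 10^-5) = 4.91; pH = 14.00 − 4.91 = 9.09

pH = 9.09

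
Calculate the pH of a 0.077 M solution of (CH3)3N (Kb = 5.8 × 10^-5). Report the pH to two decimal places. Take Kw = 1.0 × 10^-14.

pH = 11.32

(CH3)3N + H2O ⇌ (CH3)3NH+ + OH-
Kb = x²/(0.077 − x) = 5.8 × 10^-5
Assume x ≪ 0.077: x ≈ √(5.8 × 10^-5 × 0.077) = 2.11 × 10^-3 M
pOH = 2.68, so pH = 14.00 − pOH = 11.32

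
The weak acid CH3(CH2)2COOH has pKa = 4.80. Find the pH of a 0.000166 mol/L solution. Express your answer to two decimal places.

CH3(CH2)2COOH ⇌ CH3(CH2)2COO- + H+
Ka = 10^(−4.80) = 1.58 × 10^-5
From the ICE table, Ka = x²/(0.000166 − x) = 1.58 × 10^-5.
The 5% rule fails; solving x² + Ka·x − Ka·C₀ = 0 exactly:
x = (−Ka + √(Ka² + 4·Ka·C₀))/2 = 4.39 × 10^-5 M
pH = −log(4.39 × 10^-5) = 4.36

pH = 4.36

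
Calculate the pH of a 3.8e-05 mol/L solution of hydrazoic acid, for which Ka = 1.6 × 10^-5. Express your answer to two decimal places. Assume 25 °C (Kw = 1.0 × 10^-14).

pH = 4.75

HN3 ⇌ N3- + H+
Ka = [H+]²/(3.8e-05 − [H+]) = 1.6 × 10^-5
[H+] is not negligible relative to C₀; solve [H+]² + 1.6e-05·[H+] − 6.08e-10 = 0.
[H+] = (−Ka + √(Ka² + 4·Ka·C₀))/2 = 1.79 × 10^-5 M
pH = −log[H+] = −log(1.79 × 10^-5) = 4.75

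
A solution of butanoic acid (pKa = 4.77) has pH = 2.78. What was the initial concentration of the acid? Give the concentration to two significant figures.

C₀ = 1.6 × 10^-1 M

[H+] = 10^(-2.78) = 1.66 × 10^-3 M = x
Ka = 10^(−4.77) = 1.70 × 10^-5
Ka = x²/(C₀ − x) ⇒ C₀ = x + x²/Ka
C₀ = 1.66 × 10^-3 + (1.66 × 10^-3)²/(1.70 × 10^-5) = 1.64 × 10^-1 M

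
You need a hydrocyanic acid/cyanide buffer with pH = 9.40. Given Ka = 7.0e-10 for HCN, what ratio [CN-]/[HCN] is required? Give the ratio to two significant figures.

ratio = 1.8

pKa = -log(7.0 × 10^-10) = 9.155
pH = pKa + log(r) ⇒ log(r) = 9.40 − 9.155 = +0.245
r = [CN-]/[HCN] = 10^(+0.245) = 1.76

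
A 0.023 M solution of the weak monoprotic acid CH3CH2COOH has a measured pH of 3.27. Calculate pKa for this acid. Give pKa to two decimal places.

[H+] = 10^(-3.27) = 5.37 × 10^-4 M
At equilibrium [HA] = 0.023 − 5.37 × 10^-4 = 2.25 × 10^-2 M
Ka = [H+][A-]/[HA] = (5.37 × 10^-4)² / 2.25 × 10^-2 = 1.28 × 10^-5
pKa = -log(1.28 × 10^-5) = 4.89

pKa = 4.89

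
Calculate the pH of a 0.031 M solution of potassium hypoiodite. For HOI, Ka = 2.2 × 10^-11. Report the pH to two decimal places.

OI- is the conjugate base of the weak acid HOI.
Kb = Kw/Ka = 1.0×10^-14 / 2.2 × 10^-11 = 4.55 × 10^-4
Kb = [OH-]²/(0.031 − [OH-]) = 4.55 × 10^-4
The 5% rule fails; solving [OH-]² + Kb·[OH-] − Kb·C₀ = 0 exactly:
[OH-] = [−0.000455 + √(0.000455² + 5.64e-05)]/2 = 3.54 × 10^-3 M
pOH = 2.45, so pH = 14.00 − pOH = 11.55

pH = 11.55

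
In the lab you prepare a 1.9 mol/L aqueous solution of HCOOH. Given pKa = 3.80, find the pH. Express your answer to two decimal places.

HCOOH ⇌ HCOO- + H+
Ka = 10^(−3.80) = 1.58 × 10^-4
Let x = [H+] at equilibrium. Ka = x²/(1.9 − x).
Neglecting x in the denominator: x = √(1.58 × 10^-4 × 1.9) = 1.73 × 10^-2 M
pH = −log(1.73 × 10^-2) = 1.76

pH = 1.76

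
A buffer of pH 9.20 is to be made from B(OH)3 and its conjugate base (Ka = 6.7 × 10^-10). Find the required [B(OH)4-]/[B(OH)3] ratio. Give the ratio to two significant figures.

ratio = 1.1

pKa = -log(6.7 × 10^-10) = 9.174
pH = pKa + log(r) ⇒ log(r) = 9.20 − 9.174 = +0.026
r = [B(OH)4-]/[B(OH)3] = 10^(+0.026) = 1.06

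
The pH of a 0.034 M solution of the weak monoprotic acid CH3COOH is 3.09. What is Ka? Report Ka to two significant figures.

[H+] = 10^(-3.09) = 8.13 × 10^-4 M
At equilibrium [HA] = 0.034 − 8.13 × 10^-4 = 3.32 × 10^-2 M
Ka = [H+][A-]/[HA] = (8.13 × 10^-4)² / 3.32 × 10^-2 = 2.0 × 10^-5

Ka = 2.0 × 10^-5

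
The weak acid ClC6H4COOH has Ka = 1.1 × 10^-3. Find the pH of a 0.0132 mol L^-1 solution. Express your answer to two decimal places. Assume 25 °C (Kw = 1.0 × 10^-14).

ClC6H4COOH ⇌ ClC6H4COO- + H+
Ka = x²/(0.0132 − x) = 1.1 × 10^-3
The 5% rule fails; solving x² + Ka·x − Ka·C₀ = 0 exactly:
x = [−0.0011 + √(0.0011² + 5.81e-05)]/2 = 3.30 × 10^-3 M
pH = −log(3.30 × 10^-3) = 2.48

pH = 2.48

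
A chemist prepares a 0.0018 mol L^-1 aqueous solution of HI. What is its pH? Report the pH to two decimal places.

HI is a strong acid and dissociates completely, so [H+] = 0.0018 M.
pH = -log(0.0018) = 2.74

pH = 2.74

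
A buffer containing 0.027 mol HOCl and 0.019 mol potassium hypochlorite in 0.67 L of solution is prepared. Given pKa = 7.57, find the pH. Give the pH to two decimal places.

pH = 7.42

Henderson–Hasselbalch: pH = pKa + log([OCl-]/[HOCl]) = 7.57 + log(0.019/0.027)
pH = 7.57 + (-0.153) = 7.42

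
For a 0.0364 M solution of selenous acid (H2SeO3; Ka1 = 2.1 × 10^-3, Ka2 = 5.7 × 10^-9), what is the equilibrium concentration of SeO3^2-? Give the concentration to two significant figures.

5.7 × 10^-9 M

First ionization gives [H+] ≈ [HSeO3-] = 7.76 × 10^-3 M.
Second step: Ka2 = [H+][SeO3^2-]/[HSeO3-] ≈ [SeO3^2-] (since [H+] ≈ [HSeO3-]).
So [SeO3^2-] ≈ Ka2.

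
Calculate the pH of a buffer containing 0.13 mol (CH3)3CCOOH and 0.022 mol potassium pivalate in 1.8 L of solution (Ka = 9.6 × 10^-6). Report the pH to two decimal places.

pKa = −log(9.6 × 10^-6) = 5.018
Henderson–Hasselbalch: pH = pKa + log([(CH3)3CCOO-]/[(CH3)3CCOOH]) = 5.018 + log(0.022/0.13)
pH = 5.018 + (-0.772) = 4.25

pH = 4.25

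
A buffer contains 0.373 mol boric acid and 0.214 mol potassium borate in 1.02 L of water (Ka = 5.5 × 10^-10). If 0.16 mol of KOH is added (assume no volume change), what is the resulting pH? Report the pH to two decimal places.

After neutralization: n(B(OH)3) = 0.213 mol, n(B(OH)4-) = 0.374 mol.
pKa = −log(5.5 × 10^-10) = 9.260
pH = pKa + log([A⁻]/[HA]) = 9.260 + log(0.374/0.213) = 9.260 +0.244

pH = 9.50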